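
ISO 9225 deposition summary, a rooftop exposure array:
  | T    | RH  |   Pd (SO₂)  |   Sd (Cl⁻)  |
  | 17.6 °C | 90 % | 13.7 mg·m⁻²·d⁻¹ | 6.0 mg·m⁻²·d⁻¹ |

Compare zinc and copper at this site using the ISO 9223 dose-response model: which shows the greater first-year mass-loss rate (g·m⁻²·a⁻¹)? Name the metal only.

zinc: temperature factor f = -0.071·(7.6) = -0.5396
  sulphur-dioxide contribution → 1.494 μm/a
  chloride contribution → 0.4456 μm/a
  ⇒ r_corr(zinc) = 1.94 μm/a
  mass loss = 1.94 μm/a × 7.14 g/cm³ = 13.85 g·m⁻²·a⁻¹
copper: temperature factor f = -0.080·(7.6) = -0.6080
  sulphur-dioxide contribution → 1.153 μm/a
  chloride contribution → 1.006 μm/a
  ⇒ r_corr(copper) = 2.159 μm/a
  mass loss = 2.159 μm/a × 8.96 g/cm³ = 19.34 g·m⁻²·a⁻¹
Ordering by g·m⁻²·a⁻¹: copper (19.3) > zinc (13.8)

copper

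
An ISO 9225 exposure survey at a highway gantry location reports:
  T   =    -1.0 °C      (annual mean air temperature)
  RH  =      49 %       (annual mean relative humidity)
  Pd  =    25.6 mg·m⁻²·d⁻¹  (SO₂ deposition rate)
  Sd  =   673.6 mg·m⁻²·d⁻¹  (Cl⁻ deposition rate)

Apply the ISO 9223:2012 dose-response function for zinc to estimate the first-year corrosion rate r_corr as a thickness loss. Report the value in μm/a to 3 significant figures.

zinc: temperature factor f = +0.038·(-11.0) = -0.4180
  SO₂ term: 0.0129·25.6^0.44·exp(0.046·49-0.4180) = 0.337
  Sd branch = 0.0175·Sd^0.57·e^(0.008·RH+0.085·T) = 0.974 μm/a
  sum: 0.337 + 0.974 → r_corr = 1.311 μm/a

r_corr = 1.31 μm/a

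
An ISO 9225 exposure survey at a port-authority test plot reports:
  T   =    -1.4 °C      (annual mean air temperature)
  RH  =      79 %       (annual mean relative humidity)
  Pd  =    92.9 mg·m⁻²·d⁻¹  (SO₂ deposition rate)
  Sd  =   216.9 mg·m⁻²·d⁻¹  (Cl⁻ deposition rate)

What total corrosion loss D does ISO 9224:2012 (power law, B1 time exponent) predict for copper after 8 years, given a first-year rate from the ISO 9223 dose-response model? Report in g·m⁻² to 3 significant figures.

D(8) = 40.7 g·m⁻²

copper: T≤10 °C ⇒ hinge +0.126·(-1.4−10) = -1.4364
  SO₂ term: 0.0053·92.9^0.26·exp(0.059·79-1.4364) = 0.4329
  Sd branch = 0.01025·Sd^0.27·e^(0.036·RH+0.049·T) = 0.7028 μm/a
  r_corr = 0.4329 + 0.7028 = 1.136 μm/a
Long-term exponent b (ISO 9224 Table 2, B1) = 0.667
  D(8) = 1.136 × 8^0.667 = 1.136 × 4.003 = 4.546 μm
  Mass loss = 4.546 μm × 8.96 g/cm³ = 40.73 g·m⁻²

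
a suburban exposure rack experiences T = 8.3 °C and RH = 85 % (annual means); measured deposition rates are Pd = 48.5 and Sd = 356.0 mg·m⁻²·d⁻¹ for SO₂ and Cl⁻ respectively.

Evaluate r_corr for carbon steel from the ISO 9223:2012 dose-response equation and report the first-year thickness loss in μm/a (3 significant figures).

carbon steel: f(T) = +0.150·(T−10) [T≤10 °C] = -0.2550
  sulphur-dioxide contribution → 56.51 μm/a
  chloride contribution → 89.72 μm/a
  ⇒ r_corr(carbon steel) = 146.2 μm/a

r_corr = 146 μm/a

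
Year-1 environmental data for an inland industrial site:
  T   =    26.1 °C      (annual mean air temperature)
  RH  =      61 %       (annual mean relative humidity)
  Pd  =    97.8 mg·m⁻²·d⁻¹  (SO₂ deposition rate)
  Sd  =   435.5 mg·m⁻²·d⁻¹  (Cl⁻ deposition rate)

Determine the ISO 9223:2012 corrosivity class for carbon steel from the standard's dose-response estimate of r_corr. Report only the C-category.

carbon steel: f(T) = -0.054·(T−10) [T>10 °C] = -0.8694
  sulphur-dioxide contribution → 27.24 μm/a
  chloride contribution → 93.84 μm/a
  ⇒ r_corr(carbon steel) = 121.1 μm/a
Category bounds: 80…200 μm/a bracket r_corr ⇒ C5

C5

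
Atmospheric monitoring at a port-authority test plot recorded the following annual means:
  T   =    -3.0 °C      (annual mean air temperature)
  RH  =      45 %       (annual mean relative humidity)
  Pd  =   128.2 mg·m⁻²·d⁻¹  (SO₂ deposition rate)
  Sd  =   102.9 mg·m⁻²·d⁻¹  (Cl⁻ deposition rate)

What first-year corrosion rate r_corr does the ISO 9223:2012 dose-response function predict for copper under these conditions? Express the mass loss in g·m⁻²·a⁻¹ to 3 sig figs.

r_corr = 1.86 g·m⁻²·a⁻¹

copper: f(T) = +0.126·(T−10) [T≤10 °C] = -1.6380
  Pd branch = 0.0053·Pd^0.26·e^(0.059·RH+f) = 0.05176 μm/a
  Cl⁻ term: 0.01025·102.9^0.27·exp(0.036·45+0.049·-3.0) = 0.1562
  r_corr = 0.05176 + 0.1562 = 0.208 μm/a
Convert to mass loss: 0.208 μm/a × 8.96 g/cm³ = 1.864 g·m⁻²·a⁻¹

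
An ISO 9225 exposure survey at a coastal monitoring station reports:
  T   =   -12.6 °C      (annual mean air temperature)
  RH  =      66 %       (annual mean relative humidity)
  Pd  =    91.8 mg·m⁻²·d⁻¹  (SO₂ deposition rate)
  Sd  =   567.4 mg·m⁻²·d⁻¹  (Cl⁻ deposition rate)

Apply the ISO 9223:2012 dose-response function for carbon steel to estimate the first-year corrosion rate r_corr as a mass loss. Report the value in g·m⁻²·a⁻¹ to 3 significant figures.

carbon steel: temperature factor f = +0.150·(-22.6) = -3.3900
  Pd branch = 1.77·Pd^0.52·e^(0.02·RH+f) = 2.342 μm/a
  Cl⁻ term: 0.102·567.4^0.62·exp(0.033·66+0.04·-12.6) = 27.73
  sum: 2.342 + 27.73 → r_corr = 30.08 μm/a
Convert to mass loss: 30.08 μm/a × 7.85 g/cm³ = 236.1 g·m⁻²·a⁻¹

r_corr = 236 g·m⁻²·a⁻¹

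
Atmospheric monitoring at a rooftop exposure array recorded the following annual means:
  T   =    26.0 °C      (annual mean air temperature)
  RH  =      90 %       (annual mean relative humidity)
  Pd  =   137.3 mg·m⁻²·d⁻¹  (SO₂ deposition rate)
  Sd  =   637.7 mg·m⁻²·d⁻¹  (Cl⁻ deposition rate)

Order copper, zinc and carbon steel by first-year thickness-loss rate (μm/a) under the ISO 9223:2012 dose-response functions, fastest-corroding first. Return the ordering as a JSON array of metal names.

copper: temperature factor f = -0.080·(16.0) = -1.2800
  Pd branch = 0.0053·Pd^0.26·e^(0.059·RH+f) = 1.072 μm/a
  Cl⁻ term: 0.01025·637.7^0.27·exp(0.036·90+0.049·26.0) = 5.35
  sum: 1.072 + 5.35 → r_corr = 6.422 μm/a
zinc: f(T) = -0.071·(T−10) [T>10 °C] = -1.1360
  SO₂ term: 0.0129·137.3^0.44·exp(0.046·90-1.1360) = 2.269
  Cl⁻ term: 0.0175·637.7^0.57·exp(0.008·90+0.085·26.0) = 13.01
  r_corr = 2.269 + 13.01 = 15.27 μm/a
carbon steel: temperature factor f = -0.054·(16.0) = -0.8640
  Pd branch = 1.77·Pd^0.52·e^(0.02·RH+f) = 58.35 μm/a
  Cl⁻ term: 0.102·637.7^0.62·exp(0.033·90+0.04·26.0) = 308.3
  sum: 58.35 + 308.3 → r_corr = 366.7 μm/a
Ordering by μm/a: carbon steel (367) > zinc (15.3) > copper (6.42)

["carbon steel", "zinc", "copper"]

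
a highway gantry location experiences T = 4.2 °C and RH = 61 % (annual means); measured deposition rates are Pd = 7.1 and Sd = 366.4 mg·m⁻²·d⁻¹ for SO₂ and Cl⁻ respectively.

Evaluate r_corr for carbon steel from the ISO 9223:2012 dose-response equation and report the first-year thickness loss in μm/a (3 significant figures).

carbon steel: f(T) = +0.150·(T−10) [T≤10 °C] = -0.8700
  sulphur-dioxide contribution → 6.96 μm/a
  chloride contribution → 35.11 μm/a
  ⇒ r_corr(carbon steel) = 42.07 μm/a

r_corr = 42.1 μm/a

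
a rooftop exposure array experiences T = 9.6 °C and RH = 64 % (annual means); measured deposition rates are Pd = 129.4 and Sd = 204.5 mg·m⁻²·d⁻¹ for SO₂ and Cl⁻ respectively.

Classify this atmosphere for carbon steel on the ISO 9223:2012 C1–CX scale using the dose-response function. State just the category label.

carbon steel: f(T) = +0.150·(T−10) [T≤10 °C] = -0.0600
  sulphur-dioxide contribution → 75.17 μm/a
  chloride contribution → 33.51 μm/a
  total first-year rate 108.7 μm/a
Category bounds: 80…200 μm/a bracket r_corr ⇒ C5

C5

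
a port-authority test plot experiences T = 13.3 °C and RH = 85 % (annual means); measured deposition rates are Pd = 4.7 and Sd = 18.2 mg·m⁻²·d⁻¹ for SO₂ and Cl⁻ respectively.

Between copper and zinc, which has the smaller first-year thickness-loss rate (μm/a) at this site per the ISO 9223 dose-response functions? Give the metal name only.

zinc

copper: temperature factor f = -0.080·(3.3) = -0.2640
  SO₂ term: 0.0053·4.7^0.26·exp(0.059·85-0.2640) = 0.917
  Sd branch = 0.01025·Sd^0.27·e^(0.036·RH+0.049·T) = 0.9182 μm/a
  sum: 0.917 + 0.9182 → r_corr = 1.835 μm/a
zinc: T>10 °C ⇒ hinge -0.071·(13.3−10) = -0.2343
  Pd branch = 0.0129·Pd^0.44·e^(0.046·RH+f) = 1.006 μm/a
  Cl⁻ term: 0.0175·18.2^0.57·exp(0.008·85+0.085·13.3) = 0.5592
  sum: 1.006 + 0.5592 → r_corr = 1.565 μm/a
Ordering by μm/a: copper (1.84) > zinc (1.57)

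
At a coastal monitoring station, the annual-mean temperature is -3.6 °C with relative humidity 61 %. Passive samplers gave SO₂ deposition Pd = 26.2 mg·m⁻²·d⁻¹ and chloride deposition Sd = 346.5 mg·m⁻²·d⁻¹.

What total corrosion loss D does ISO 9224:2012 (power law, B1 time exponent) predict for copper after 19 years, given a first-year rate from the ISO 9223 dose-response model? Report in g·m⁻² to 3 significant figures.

copper: temperature factor f = +0.126·(-13.6) = -1.7136
  Pd branch = 0.0053·Pd^0.26·e^(0.059·RH+f) = 0.08163 μm/a
  Sd branch = 0.01025·Sd^0.27·e^(0.036·RH+0.049·T) = 0.3746 μm/a
  sum: 0.08163 + 0.3746 → r_corr = 0.4562 μm/a
Long-term exponent b (ISO 9224 Table 2, B1) = 0.667
  D(19) = 0.4562 × 19^0.667 = 0.4562 × 7.127 = 3.252 μm
  Mass loss = 3.252 μm × 8.96 g/cm³ = 29.13 g·m⁻²

D(19) = 29.1 g·m⁻²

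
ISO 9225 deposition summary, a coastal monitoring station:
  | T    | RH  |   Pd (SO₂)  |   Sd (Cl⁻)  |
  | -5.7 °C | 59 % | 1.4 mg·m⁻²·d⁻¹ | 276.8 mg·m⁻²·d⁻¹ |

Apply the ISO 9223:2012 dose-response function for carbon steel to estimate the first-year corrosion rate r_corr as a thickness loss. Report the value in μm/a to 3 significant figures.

r_corr = 19.2 μm/a

carbon steel: temperature factor f = +0.150·(-15.7) = -2.3550
  SO₂ term: 1.77·1.4^0.52·exp(0.02·59-2.3550) = 0.6511
  Sd branch = 0.102·Sd^0.62·e^(0.033·RH+0.04·T) = 18.59 μm/a
  r_corr = 0.6511 + 18.59 = 19.24 μm/a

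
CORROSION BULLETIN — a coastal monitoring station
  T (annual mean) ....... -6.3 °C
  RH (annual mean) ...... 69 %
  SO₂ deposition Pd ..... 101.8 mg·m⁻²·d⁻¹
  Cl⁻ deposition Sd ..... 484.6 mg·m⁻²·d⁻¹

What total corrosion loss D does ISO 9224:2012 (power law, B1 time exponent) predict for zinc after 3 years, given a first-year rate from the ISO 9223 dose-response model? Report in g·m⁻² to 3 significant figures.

zinc: temperature factor f = +0.038·(-16.3) = -0.6194
  SO₂ term: 0.0129·101.8^0.44·exp(0.046·69-0.6194) = 1.269
  Cl⁻ term: 0.0175·484.6^0.57·exp(0.008·69+0.085·-6.3) = 0.6038
  r_corr = 1.269 + 0.6038 = 1.873 μm/a
Power-law: D(3) = r_corr · 3^0.813
  D(3) = 1.873 × 3^0.813 = 1.873 × 2.443 = 4.575 μm
  Mass loss = 4.575 μm × 7.14 g/cm³ = 32.66 g·m⁻²

D(3) = 32.7 g·m⁻²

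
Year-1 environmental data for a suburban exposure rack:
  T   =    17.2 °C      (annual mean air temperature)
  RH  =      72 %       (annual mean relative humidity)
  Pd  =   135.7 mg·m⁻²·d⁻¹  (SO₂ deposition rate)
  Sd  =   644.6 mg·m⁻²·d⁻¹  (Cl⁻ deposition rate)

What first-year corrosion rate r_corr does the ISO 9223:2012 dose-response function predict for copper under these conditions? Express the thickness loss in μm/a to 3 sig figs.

r_corr = 2.57 μm/a

copper: temperature factor f = -0.080·(7.2) = -0.5760
  SO₂ term: 0.0053·135.7^0.26·exp(0.059·72-0.5760) = 0.7473
  Cl⁻ term: 0.01025·644.6^0.27·exp(0.036·72+0.049·17.2) = 1.824
  r_corr = 0.7473 + 1.824 = 2.571 μm/a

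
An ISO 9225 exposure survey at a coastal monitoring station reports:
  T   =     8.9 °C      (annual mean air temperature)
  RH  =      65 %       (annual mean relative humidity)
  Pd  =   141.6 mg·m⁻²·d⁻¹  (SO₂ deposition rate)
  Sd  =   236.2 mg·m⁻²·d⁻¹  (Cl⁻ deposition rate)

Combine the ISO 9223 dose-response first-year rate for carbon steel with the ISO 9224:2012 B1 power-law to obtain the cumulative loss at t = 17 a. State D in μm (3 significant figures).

D(17) = 480 μm

carbon steel: T≤10 °C ⇒ hinge +0.150·(8.9−10) = -0.1650
  Pd branch = 1.77·Pd^0.52·e^(0.02·RH+f) = 72.35 μm/a
  Cl⁻ term: 0.102·236.2^0.62·exp(0.033·65+0.04·8.9) = 36.83
  r_corr = 72.35 + 36.83 = 109.2 μm/a
ISO 9224: D(t) = r_corr · t^b with b = 0.523 (carbon steel, B1)
  D(17) = 109.2 × 17^0.523 = 109.2 × 4.401 = 480.5 μm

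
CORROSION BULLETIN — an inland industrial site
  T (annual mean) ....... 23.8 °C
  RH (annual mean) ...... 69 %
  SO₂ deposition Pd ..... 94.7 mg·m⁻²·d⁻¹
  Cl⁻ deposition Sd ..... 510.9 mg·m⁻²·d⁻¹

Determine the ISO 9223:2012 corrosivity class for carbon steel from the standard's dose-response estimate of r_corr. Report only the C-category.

C5

carbon steel: f(T) = -0.054·(T−10) [T>10 °C] = -0.7452
  sulphur-dioxide contribution → 35.59 μm/a
  chloride contribution → 123.1 μm/a
  ⇒ r_corr(carbon steel) = 158.6 μm/a
159 μm/a falls in (80, 200] for carbon steel → category C5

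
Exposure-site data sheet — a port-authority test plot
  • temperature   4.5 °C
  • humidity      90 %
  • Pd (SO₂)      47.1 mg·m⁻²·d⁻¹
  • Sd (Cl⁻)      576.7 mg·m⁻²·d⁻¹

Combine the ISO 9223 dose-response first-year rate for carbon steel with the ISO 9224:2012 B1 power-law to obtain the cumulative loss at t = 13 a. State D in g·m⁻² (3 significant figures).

D(13) = 4.72e+03 g·m⁻²

carbon steel: f(T) = +0.150·(T−10) [T≤10 °C] = -0.8250
  SO₂ term: 1.77·47.1^0.52·exp(0.02·90-0.8250) = 34.78
  Cl⁻ term: 0.102·576.7^0.62·exp(0.033·90+0.04·4.5) = 122.6
  sum: 34.78 + 122.6 → r_corr = 157.4 μm/a
Long-term exponent b (ISO 9224 Table 2, B1) = 0.523
  D(13) = 157.4 × 13^0.523 = 157.4 × 3.825 = 601.9 μm
  Mass loss = 601.9 μm × 7.85 g/cm³ = 4725 g·m⁻²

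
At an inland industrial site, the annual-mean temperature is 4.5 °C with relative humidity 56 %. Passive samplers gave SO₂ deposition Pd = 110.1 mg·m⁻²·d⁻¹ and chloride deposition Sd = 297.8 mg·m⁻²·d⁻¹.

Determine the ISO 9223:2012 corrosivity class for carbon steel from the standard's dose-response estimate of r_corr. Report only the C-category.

carbon steel: f(T) = +0.150·(T−10) [T≤10 °C] = -0.8250
  Pd branch = 1.77·Pd^0.52·e^(0.02·RH+f) = 27.4 μm/a
  Sd branch = 0.102·Sd^0.62·e^(0.033·RH+0.04·T) = 26.5 μm/a
  r_corr = 27.4 + 26.5 = 53.9 μm/a
53.9 μm/a falls in (50, 80] for carbon steel → category C4

C4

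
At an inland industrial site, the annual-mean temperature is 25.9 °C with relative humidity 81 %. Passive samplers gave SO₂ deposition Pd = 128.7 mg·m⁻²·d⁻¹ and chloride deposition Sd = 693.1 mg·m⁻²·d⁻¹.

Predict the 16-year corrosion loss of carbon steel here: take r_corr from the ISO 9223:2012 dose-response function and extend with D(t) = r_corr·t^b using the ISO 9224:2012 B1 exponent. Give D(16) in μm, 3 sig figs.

D(16) = 1.23e+03 μm

carbon steel: T>10 °C ⇒ hinge -0.054·(25.9−10) = -0.8586
  Pd branch = 1.77·Pd^0.52·e^(0.02·RH+f) = 47.38 μm/a
  Sd branch = 0.102·Sd^0.62·e^(0.033·RH+0.04·T) = 240.3 μm/a
  sum: 47.38 + 240.3 → r_corr = 287.6 μm/a
Long-term exponent b (ISO 9224 Table 2, B1) = 0.523
  D(16) = 287.6 × 16^0.523 = 287.6 × 4.263 = 1226 μm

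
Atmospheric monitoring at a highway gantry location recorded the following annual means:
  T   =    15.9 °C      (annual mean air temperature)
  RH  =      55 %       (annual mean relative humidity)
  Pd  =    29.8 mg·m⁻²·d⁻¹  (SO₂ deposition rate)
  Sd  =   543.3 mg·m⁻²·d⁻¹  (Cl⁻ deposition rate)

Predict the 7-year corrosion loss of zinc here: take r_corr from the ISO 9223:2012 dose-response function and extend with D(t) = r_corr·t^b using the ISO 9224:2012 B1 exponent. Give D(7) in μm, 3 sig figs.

D(7) = 20.8 μm

zinc: T>10 °C ⇒ hinge -0.071·(15.9−10) = -0.4189
  SO₂ term: 0.0129·29.8^0.44·exp(0.046·55-0.4189) = 0.4743
  Cl⁻ term: 0.0175·543.3^0.57·exp(0.008·55+0.085·15.9) = 3.802
  sum: 0.4743 + 3.802 → r_corr = 4.277 μm/a
Power-law: D(7) = r_corr · 7^0.813
  D(7) = 4.277 × 7^0.813 = 4.277 × 4.865 = 20.81 μm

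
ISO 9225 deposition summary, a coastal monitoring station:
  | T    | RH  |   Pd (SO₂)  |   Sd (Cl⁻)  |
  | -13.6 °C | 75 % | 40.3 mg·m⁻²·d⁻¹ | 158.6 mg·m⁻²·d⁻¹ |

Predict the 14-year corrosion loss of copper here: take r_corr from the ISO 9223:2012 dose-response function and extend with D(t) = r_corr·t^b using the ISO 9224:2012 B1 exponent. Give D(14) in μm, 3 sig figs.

copper: temperature factor f = +0.126·(-23.6) = -2.9736
  SO₂ term: 0.0053·40.3^0.26·exp(0.059·75-2.9736) = 0.05915
  Cl⁻ term: 0.01025·158.6^0.27·exp(0.036·75+0.049·-13.6) = 0.3076
  r_corr = 0.05915 + 0.3076 = 0.3668 μm/a
Power-law: D(14) = r_corr · 14^0.667
  D(14) = 0.3668 × 14^0.667 = 0.3668 × 5.814 = 2.132 μm

D(14) = 2.13 μm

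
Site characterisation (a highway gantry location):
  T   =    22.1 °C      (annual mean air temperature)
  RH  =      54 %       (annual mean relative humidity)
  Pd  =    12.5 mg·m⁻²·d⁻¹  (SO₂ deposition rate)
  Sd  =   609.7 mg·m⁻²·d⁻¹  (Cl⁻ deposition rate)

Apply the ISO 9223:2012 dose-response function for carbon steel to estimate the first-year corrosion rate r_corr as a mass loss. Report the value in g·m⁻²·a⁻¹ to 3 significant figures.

carbon steel: temperature factor f = -0.054·(12.1) = -0.6534
  sulphur-dioxide contribution → 10.08 μm/a
  chloride contribution → 78.2 μm/a
  total first-year rate 88.28 μm/a
Convert to mass loss: 88.28 μm/a × 7.85 g/cm³ = 693 g·m⁻²·a⁻¹

r_corr = 693 g·m⁻²·a⁻¹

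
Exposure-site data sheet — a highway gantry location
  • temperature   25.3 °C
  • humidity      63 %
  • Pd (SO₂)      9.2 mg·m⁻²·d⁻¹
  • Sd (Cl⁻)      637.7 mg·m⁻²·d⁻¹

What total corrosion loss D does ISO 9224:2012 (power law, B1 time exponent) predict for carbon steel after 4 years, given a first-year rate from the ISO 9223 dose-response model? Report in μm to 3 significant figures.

carbon steel: temperature factor f = -0.054·(15.3) = -0.8262
  sulphur-dioxide contribution → 8.66 μm/a
  chloride contribution → 123 μm/a
  total first-year rate 131.6 μm/a
Power-law: D(4) = r_corr · 4^0.523
  D(4) = 131.6 × 4^0.523 = 131.6 × 2.065 = 271.8 μm

D(4) = 272 μm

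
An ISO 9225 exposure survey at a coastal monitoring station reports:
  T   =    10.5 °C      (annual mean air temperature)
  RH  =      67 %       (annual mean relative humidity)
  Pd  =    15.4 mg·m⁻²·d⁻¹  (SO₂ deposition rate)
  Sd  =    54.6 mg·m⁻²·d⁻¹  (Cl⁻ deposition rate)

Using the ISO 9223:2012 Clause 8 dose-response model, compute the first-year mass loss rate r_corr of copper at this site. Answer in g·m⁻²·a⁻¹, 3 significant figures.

r_corr = 9.89 g·m⁻²·a⁻¹

copper: T>10 °C ⇒ hinge -0.080·(10.5−10) = -0.0400
  SO₂ term: 0.0053·15.4^0.26·exp(0.059·67-0.0400) = 0.54
  Cl⁻ term: 0.01025·54.6^0.27·exp(0.036·67+0.049·10.5) = 0.5633
  sum: 0.54 + 0.5633 → r_corr = 1.103 μm/a
Convert to mass loss: 1.103 μm/a × 8.96 g/cm³ = 9.886 g·m⁻²·a⁻¹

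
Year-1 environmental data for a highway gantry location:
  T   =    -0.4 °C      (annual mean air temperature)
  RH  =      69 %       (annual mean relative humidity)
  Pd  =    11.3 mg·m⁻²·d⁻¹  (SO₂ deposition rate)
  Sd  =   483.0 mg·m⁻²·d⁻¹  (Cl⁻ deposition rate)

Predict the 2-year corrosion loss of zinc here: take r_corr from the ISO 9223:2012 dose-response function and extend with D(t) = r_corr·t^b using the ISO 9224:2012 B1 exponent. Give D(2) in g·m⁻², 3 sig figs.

D(2) = 20.1 g·m⁻²

zinc: T≤10 °C ⇒ hinge +0.038·(-0.4−10) = -0.3952
  Pd branch = 0.0129·Pd^0.44·e^(0.046·RH+f) = 0.6036 μm/a
  Cl⁻ term: 0.0175·483.0^0.57·exp(0.008·69+0.085·-0.4) = 0.9951
  r_corr = 0.6036 + 0.9951 = 1.599 μm/a
Power-law: D(2) = r_corr · 2^0.813
  D(2) = 1.599 × 2^0.813 = 1.599 × 1.757 = 2.809 μm
  Mass loss = 2.809 μm × 7.14 g/cm³ = 20.05 g·m⁻²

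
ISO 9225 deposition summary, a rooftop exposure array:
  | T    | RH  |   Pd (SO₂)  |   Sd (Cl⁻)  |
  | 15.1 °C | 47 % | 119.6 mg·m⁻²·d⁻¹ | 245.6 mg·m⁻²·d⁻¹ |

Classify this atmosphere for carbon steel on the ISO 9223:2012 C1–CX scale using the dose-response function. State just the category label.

carbon steel: T>10 °C ⇒ hinge -0.054·(15.1−10) = -0.2754
  SO₂ term: 1.77·119.6^0.52·exp(0.02·47-0.2754) = 41.4
  Sd branch = 0.102·Sd^0.62·e^(0.033·RH+0.04·T) = 26.7 μm/a
  sum: 41.4 + 26.7 → r_corr = 68.1 μm/a
Category bounds: 50…80 μm/a bracket r_corr ⇒ C4

C4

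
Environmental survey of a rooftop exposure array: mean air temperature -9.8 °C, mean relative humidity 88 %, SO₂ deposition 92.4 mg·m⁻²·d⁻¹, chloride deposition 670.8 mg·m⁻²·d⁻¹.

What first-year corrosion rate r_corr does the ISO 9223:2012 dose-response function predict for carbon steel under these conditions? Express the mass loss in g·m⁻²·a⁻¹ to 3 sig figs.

r_corr = 602 g·m⁻²·a⁻¹

carbon steel: T≤10 °C ⇒ hinge +0.150·(-9.8−10) = -2.9700
  sulphur-dioxide contribution → 5.554 μm/a
  chloride contribution → 71.13 μm/a
  ⇒ r_corr(carbon steel) = 76.68 μm/a
Convert to mass loss: 76.68 μm/a × 7.85 g/cm³ = 601.9 g·m⁻²·a⁻¹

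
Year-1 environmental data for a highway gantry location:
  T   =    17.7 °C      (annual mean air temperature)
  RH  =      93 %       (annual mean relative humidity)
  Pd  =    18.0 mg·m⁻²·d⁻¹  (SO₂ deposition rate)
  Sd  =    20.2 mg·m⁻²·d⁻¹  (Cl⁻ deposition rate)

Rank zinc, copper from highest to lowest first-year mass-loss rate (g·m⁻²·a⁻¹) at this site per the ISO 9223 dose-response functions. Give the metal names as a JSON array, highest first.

["copper", "zinc"]

zinc: f(T) = -0.071·(T−10) [T>10 °C] = -0.5467
  Pd branch = 0.0129·Pd^0.44·e^(0.046·RH+f) = 1.92 μm/a
  Sd branch = 0.0175·Sd^0.57·e^(0.008·RH+0.085·T) = 0.9196 μm/a
  sum: 1.92 + 0.9196 → r_corr = 2.84 μm/a
  mass loss = 2.84 μm/a × 7.14 g/cm³ = 20.28 g·m⁻²·a⁻¹
copper: temperature factor f = -0.080·(7.7) = -0.6160
  SO₂ term: 0.0053·18.0^0.26·exp(0.059·93-0.6160) = 1.466
  Cl⁻ term: 0.01025·20.2^0.27·exp(0.036·93+0.049·17.7) = 1.563
  sum: 1.466 + 1.563 → r_corr = 3.028 μm/a
  mass loss = 3.028 μm/a × 8.96 g/cm³ = 27.14 g·m⁻²·a⁻¹
Ordering by g·m⁻²·a⁻¹: copper (27.1) > zinc (20.3)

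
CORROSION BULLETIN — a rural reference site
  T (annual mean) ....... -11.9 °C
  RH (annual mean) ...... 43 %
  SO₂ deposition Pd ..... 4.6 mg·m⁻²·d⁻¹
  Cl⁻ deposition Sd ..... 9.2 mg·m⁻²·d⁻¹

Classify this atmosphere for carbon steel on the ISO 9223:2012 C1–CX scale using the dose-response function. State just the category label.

C2

carbon steel: T≤10 °C ⇒ hinge +0.150·(-11.9−10) = -3.2850
  sulphur-dioxide contribution → 0.3463 μm/a
  chloride contribution → 1.037 μm/a
  ⇒ r_corr(carbon steel) = 1.383 μm/a
1.38 μm/a falls in (1.3, 25] for carbon steel → category C2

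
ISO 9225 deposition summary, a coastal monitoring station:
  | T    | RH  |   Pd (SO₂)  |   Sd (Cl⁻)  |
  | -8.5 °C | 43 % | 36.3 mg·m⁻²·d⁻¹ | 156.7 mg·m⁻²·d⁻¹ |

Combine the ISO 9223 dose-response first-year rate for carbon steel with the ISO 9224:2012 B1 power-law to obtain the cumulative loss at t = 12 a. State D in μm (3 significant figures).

D(12) = 31.5 μm

carbon steel: T≤10 °C ⇒ hinge +0.150·(-8.5−10) = -2.7750
  sulphur-dioxide contribution → 1.688 μm/a
  chloride contribution → 6.889 μm/a
  ⇒ r_corr(carbon steel) = 8.577 μm/a
Power-law: D(12) = r_corr · 12^0.523
  D(12) = 8.577 × 12^0.523 = 8.577 × 3.668 = 31.46 μm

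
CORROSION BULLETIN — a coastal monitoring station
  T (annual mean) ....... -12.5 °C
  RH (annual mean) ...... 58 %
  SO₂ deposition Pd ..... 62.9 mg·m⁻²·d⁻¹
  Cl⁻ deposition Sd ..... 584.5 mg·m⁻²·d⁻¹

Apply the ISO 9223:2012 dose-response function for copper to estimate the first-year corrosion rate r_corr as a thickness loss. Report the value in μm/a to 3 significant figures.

copper: temperature factor f = +0.126·(-22.5) = -2.8350
  SO₂ term: 0.0053·62.9^0.26·exp(0.059·58-2.8350) = 0.02798
  Sd branch = 0.01025·Sd^0.27·e^(0.036·RH+0.049·T) = 0.2504 μm/a
  sum: 0.02798 + 0.2504 → r_corr = 0.2783 μm/a

r_corr = 0.278 μm/a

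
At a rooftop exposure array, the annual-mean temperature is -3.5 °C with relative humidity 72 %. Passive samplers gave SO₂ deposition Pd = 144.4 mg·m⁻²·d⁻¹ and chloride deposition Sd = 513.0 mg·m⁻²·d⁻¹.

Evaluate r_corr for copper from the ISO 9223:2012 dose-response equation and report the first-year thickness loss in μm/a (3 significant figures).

copper: temperature factor f = +0.126·(-13.5) = -1.7010
  SO₂ term: 0.0053·144.4^0.26·exp(0.059·72-1.7010) = 0.2466
  Sd branch = 0.01025·Sd^0.27·e^(0.036·RH+0.049·T) = 0.6218 μm/a
  sum: 0.2466 + 0.6218 → r_corr = 0.8684 μm/a

r_corr = 0.868 μm/a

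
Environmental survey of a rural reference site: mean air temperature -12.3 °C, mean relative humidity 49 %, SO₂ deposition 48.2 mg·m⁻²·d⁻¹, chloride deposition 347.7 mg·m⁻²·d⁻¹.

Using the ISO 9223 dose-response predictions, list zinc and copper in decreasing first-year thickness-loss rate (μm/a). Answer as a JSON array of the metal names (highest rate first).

zinc: temperature factor f = +0.038·(-22.3) = -0.8474
  SO₂ term: 0.0129·48.2^0.44·exp(0.046·49-0.8474) = 0.2897
  Cl⁻ term: 0.0175·347.7^0.57·exp(0.008·49+0.085·-12.3) = 0.2557
  sum: 0.2897 + 0.2557 → r_corr = 0.5454 μm/a
copper: T≤10 °C ⇒ hinge +0.126·(-12.3−10) = -2.8098
  SO₂ term: 0.0053·48.2^0.26·exp(0.059·49-2.8098) = 0.01574
  Cl⁻ term: 0.01025·347.7^0.27·exp(0.036·49+0.049·-12.3) = 0.1589
  r_corr = 0.01574 + 0.1589 = 0.1747 μm/a
Ordering by μm/a: zinc (0.545) > copper (0.175)

["zinc", "copper"]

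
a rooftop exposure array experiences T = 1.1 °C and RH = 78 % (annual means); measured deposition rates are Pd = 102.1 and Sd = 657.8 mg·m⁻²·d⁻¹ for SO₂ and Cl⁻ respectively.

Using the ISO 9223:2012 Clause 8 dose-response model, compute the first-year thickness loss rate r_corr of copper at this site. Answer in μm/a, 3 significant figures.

r_corr = 1.61 μm/a

copper: T≤10 °C ⇒ hinge +0.126·(1.1−10) = -1.1214
  SO₂ term: 0.0053·102.1^0.26·exp(0.059·78-1.1214) = 0.5731
  Sd branch = 0.01025·Sd^0.27·e^(0.036·RH+0.049·T) = 1.034 μm/a
  r_corr = 0.5731 + 1.034 = 1.607 μm/a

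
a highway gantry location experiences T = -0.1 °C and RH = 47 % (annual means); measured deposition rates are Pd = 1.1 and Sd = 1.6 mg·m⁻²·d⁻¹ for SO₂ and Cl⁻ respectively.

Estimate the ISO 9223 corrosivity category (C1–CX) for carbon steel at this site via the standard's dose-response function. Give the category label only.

C2

carbon steel: f(T) = +0.150·(T−10) [T≤10 °C] = -1.5150
  SO₂ term: 1.77·1.1^0.52·exp(0.02·47-1.5150) = 1.047
  Cl⁻ term: 0.102·1.6^0.62·exp(0.033·47+0.04·-0.1) = 0.6412
  r_corr = 1.047 + 0.6412 = 1.688 μm/a
ISO 9223 Table 2 (carbon steel): 1.3 < 1.69 ≤ 25 μm/a ⇒ C2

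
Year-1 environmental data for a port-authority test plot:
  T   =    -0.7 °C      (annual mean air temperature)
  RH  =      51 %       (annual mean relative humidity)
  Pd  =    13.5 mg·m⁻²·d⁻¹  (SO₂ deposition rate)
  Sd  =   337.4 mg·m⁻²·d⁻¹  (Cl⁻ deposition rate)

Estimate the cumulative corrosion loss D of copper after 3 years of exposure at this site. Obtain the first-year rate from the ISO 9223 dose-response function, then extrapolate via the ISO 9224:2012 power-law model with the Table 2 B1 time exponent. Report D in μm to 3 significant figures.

D(3) = 0.737 μm

copper: f(T) = +0.126·(T−10) [T≤10 °C] = -1.3482
  sulphur-dioxide contribution → 0.05488 μm/a
  chloride contribution → 0.2991 μm/a
  total first-year rate 0.354 μm/a
Power-law: D(3) = r_corr · 3^0.667
  D(3) = 0.354 × 3^0.667 = 0.354 × 2.081 = 0.7365 μm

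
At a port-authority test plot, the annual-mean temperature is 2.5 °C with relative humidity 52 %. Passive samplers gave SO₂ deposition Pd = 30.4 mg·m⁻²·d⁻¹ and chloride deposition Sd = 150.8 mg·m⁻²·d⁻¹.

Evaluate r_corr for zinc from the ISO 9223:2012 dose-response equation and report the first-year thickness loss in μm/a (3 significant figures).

r_corr = 1.05 μm/a

zinc: temperature factor f = +0.038·(-7.5) = -0.2850
  SO₂ term: 0.0129·30.4^0.44·exp(0.046·52-0.2850) = 0.4766
  Sd branch = 0.0175·Sd^0.57·e^(0.008·RH+0.085·T) = 0.5724 μm/a
  r_corr = 0.4766 + 0.5724 = 1.049 μm/a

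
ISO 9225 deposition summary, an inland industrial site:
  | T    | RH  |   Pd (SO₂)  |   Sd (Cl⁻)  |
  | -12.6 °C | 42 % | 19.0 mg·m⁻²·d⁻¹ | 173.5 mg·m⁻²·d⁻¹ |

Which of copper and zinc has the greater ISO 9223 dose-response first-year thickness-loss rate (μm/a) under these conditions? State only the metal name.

copper: f(T) = +0.126·(T−10) [T≤10 °C] = -2.8476
  sulphur-dioxide contribution → 0.007875 μm/a
  chloride contribution → 0.1009 μm/a
  total first-year rate 0.1088 μm/a
zinc: temperature factor f = +0.038·(-22.6) = -0.8588
  sulphur-dioxide contribution → 0.1378 μm/a
  chloride contribution → 0.1586 μm/a
  total first-year rate 0.2964 μm/a
Ordering by μm/a: zinc (0.296) > copper (0.109)

zinc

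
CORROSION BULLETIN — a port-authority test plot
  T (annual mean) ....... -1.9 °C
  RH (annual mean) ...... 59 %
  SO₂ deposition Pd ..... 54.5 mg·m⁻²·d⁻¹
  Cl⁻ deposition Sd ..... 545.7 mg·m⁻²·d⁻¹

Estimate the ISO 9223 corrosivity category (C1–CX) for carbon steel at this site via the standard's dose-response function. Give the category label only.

C3

carbon steel: T≤10 °C ⇒ hinge +0.150·(-1.9−10) = -1.7850
  Pd branch = 1.77·Pd^0.52·e^(0.02·RH+f) = 7.729 μm/a
  Cl⁻ term: 0.102·545.7^0.62·exp(0.033·59+0.04·-1.9) = 32.97
  r_corr = 7.729 + 32.97 = 40.7 μm/a
Category bounds: 25…50 μm/a bracket r_corr ⇒ C3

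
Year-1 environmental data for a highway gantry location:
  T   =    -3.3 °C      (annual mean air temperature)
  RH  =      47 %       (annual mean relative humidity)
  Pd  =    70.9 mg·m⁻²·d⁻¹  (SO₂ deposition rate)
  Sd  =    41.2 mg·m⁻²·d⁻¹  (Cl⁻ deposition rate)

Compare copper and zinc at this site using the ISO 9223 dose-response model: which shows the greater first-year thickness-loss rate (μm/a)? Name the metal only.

copper: T≤10 °C ⇒ hinge +0.126·(-3.3−10) = -1.6758
  Pd branch = 0.0053·Pd^0.26·e^(0.059·RH+f) = 0.04808 μm/a
  Sd branch = 0.01025·Sd^0.27·e^(0.036·RH+0.049·T) = 0.1292 μm/a
  sum: 0.04808 + 0.1292 → r_corr = 0.1773 μm/a
zinc: f(T) = +0.038·(T−10) [T≤10 °C] = -0.5054
  Pd branch = 0.0129·Pd^0.44·e^(0.046·RH+f) = 0.4409 μm/a
  Cl⁻ term: 0.0175·41.2^0.57·exp(0.008·47+0.085·-3.3) = 0.1603
  sum: 0.4409 + 0.1603 → r_corr = 0.6012 μm/a
Ordering by μm/a: zinc (0.601) > copper (0.177)

zinc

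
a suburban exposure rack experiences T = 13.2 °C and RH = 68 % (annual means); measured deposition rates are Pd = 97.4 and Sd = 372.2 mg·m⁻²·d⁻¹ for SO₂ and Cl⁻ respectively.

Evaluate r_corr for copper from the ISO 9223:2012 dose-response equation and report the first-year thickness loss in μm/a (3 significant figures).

r_corr = 1.86 μm/a

copper: T>10 °C ⇒ hinge -0.080·(13.2−10) = -0.2560
  sulphur-dioxide contribution → 0.7456 μm/a
  chloride contribution → 1.119 μm/a
  ⇒ r_corr(copper) = 1.865 μm/a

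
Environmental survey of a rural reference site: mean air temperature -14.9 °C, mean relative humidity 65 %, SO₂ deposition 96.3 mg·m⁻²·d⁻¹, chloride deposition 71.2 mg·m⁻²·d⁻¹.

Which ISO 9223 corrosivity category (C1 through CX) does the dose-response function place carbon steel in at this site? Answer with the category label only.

C2

carbon steel: temperature factor f = +0.150·(-24.9) = -3.7350
  sulphur-dioxide contribution → 1.667 μm/a
  chloride contribution → 6.759 μm/a
  ⇒ r_corr(carbon steel) = 8.426 μm/a
8.43 μm/a falls in (1.3, 25] for carbon steel → category C2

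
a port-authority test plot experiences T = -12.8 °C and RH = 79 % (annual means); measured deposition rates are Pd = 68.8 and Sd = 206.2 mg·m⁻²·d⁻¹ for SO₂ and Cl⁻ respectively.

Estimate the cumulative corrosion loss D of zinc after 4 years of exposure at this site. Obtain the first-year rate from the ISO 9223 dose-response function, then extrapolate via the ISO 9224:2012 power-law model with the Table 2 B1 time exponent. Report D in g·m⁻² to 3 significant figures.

D(4) = 34.2 g·m⁻²

zinc: temperature factor f = +0.038·(-22.8) = -0.8664
  sulphur-dioxide contribution → 1.322 μm/a
  chloride contribution → 0.2313 μm/a
  total first-year rate 1.553 μm/a
Power-law: D(4) = r_corr · 4^0.813
  D(4) = 1.553 × 4^0.813 = 1.553 × 3.087 = 4.793 μm
  Mass loss = 4.793 μm × 7.14 g/cm³ = 34.22 g·m⁻²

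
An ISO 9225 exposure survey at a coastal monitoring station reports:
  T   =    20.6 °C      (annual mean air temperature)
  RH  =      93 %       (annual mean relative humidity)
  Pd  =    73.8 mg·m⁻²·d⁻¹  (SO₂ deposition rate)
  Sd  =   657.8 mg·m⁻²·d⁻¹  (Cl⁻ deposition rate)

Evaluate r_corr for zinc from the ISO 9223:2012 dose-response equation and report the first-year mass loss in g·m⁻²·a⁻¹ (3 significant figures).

zinc: f(T) = -0.071·(T−10) [T>10 °C] = -0.7526
  sulphur-dioxide contribution → 2.908 μm/a
  chloride contribution → 8.569 μm/a
  total first-year rate 11.48 μm/a
Convert to mass loss: 11.48 μm/a × 7.14 g/cm³ = 81.94 g·m⁻²·a⁻¹

r_corr = 81.9 g·m⁻²·a⁻¹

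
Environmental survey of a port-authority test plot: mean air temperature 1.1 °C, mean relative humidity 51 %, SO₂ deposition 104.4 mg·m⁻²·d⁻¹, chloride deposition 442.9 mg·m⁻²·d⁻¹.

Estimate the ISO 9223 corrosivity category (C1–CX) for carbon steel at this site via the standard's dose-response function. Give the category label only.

carbon steel: temperature factor f = +0.150·(-8.9) = -1.3350
  SO₂ term: 1.77·104.4^0.52·exp(0.02·51-1.3350) = 14.48
  Sd branch = 0.102·Sd^0.62·e^(0.033·RH+0.04·T) = 25.08 μm/a
  r_corr = 14.48 + 25.08 = 39.56 μm/a
Category bounds: 25…50 μm/a bracket r_corr ⇒ C3

C3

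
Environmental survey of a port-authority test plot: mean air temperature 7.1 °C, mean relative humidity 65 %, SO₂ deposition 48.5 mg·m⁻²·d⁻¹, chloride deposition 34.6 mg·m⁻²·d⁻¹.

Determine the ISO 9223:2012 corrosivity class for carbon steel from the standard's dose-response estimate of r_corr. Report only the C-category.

C3

carbon steel: temperature factor f = +0.150·(-2.9) = -0.4350
  SO₂ term: 1.77·48.5^0.52·exp(0.02·65-0.4350) = 31.64
  Cl⁻ term: 0.102·34.6^0.62·exp(0.033·65+0.04·7.1) = 10.42
  r_corr = 31.64 + 10.42 = 42.06 μm/a
Category bounds: 25…50 μm/a bracket r_corr ⇒ C3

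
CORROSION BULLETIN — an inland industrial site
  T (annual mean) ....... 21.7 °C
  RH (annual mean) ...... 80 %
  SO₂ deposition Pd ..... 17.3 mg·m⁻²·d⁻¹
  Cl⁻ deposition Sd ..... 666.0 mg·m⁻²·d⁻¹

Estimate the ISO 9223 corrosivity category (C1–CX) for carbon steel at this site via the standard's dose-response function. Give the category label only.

CX

carbon steel: f(T) = -0.054·(T−10) [T>10 °C] = -0.6318
  SO₂ term: 1.77·17.3^0.52·exp(0.02·80-0.6318) = 20.52
  Cl⁻ term: 0.102·666.0^0.62·exp(0.033·80+0.04·21.7) = 191.7
  sum: 20.52 + 191.7 → r_corr = 212.2 μm/a
212 μm/a falls in (200, 700] for carbon steel → category CX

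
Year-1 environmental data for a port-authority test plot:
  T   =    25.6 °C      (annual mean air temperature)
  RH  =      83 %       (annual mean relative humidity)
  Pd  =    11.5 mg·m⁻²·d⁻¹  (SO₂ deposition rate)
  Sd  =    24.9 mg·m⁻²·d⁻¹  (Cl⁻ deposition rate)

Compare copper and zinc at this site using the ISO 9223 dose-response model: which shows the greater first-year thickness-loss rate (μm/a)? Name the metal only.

copper: T>10 °C ⇒ hinge -0.080·(25.6−10) = -1.2480
  SO₂ term: 0.0053·11.5^0.26·exp(0.059·83-1.2480) = 0.3844
  Sd branch = 0.01025·Sd^0.27·e^(0.036·RH+0.049·T) = 1.699 μm/a
  sum: 0.3844 + 1.699 → r_corr = 2.083 μm/a
zinc: T>10 °C ⇒ hinge -0.071·(25.6−10) = -1.1076
  SO₂ term: 0.0129·11.5^0.44·exp(0.046·83-1.1076) = 0.5681
  Sd branch = 0.0175·Sd^0.57·e^(0.008·RH+0.085·T) = 1.872 μm/a
  sum: 0.5681 + 1.872 → r_corr = 2.44 μm/a
Ordering by μm/a: zinc (2.44) > copper (2.08)

zinc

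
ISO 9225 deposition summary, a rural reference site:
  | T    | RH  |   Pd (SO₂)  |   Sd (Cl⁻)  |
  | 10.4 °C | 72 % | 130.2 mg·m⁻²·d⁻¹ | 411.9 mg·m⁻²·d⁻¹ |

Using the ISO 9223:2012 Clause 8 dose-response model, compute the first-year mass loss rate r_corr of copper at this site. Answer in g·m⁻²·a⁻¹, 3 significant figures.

copper: T>10 °C ⇒ hinge -0.080·(10.4−10) = -0.0320
  SO₂ term: 0.0053·130.2^0.26·exp(0.059·72-0.0320) = 1.274
  Sd branch = 0.01025·Sd^0.27·e^(0.036·RH+0.049·T) = 1.158 μm/a
  sum: 1.274 + 1.158 → r_corr = 2.432 μm/a
Convert to mass loss: 2.432 μm/a × 8.96 g/cm³ = 21.79 g·m⁻²·a⁻¹

r_corr = 21.8 g·m⁻²·a⁻¹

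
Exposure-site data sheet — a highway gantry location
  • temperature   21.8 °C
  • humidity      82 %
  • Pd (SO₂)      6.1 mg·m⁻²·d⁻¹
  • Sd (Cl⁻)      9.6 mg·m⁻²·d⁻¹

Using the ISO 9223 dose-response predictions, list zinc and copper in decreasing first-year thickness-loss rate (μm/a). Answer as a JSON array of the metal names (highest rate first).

["copper", "zinc"]

zinc: T>10 °C ⇒ hinge -0.071·(21.8−10) = -0.8378
  Pd branch = 0.0129·Pd^0.44·e^(0.046·RH+f) = 0.5376 μm/a
  Cl⁻ term: 0.0175·9.6^0.57·exp(0.008·82+0.085·21.8) = 0.7809
  sum: 0.5376 + 0.7809 → r_corr = 1.318 μm/a
copper: T>10 °C ⇒ hinge -0.080·(21.8−10) = -0.9440
  Pd branch = 0.0053·Pd^0.26·e^(0.059·RH+f) = 0.4165 μm/a
  Sd branch = 0.01025·Sd^0.27·e^(0.036·RH+0.049·T) = 1.052 μm/a
  sum: 0.4165 + 1.052 → r_corr = 1.468 μm/a
Ordering by μm/a: copper (1.47) > zinc (1.32)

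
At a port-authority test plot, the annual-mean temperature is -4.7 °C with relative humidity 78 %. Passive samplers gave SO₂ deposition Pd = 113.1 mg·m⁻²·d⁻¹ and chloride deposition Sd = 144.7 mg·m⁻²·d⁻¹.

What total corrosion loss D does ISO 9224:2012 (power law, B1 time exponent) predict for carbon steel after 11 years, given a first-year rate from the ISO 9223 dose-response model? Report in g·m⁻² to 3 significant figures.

carbon steel: T≤10 °C ⇒ hinge +0.150·(-4.7−10) = -2.2050
  Pd branch = 1.77·Pd^0.52·e^(0.02·RH+f) = 10.86 μm/a
  Sd branch = 0.102·Sd^0.62·e^(0.033·RH+0.04·T) = 24.23 μm/a
  sum: 10.86 + 24.23 → r_corr = 35.08 μm/a
Power-law: D(11) = r_corr · 11^0.523
  D(11) = 35.08 × 11^0.523 = 35.08 × 3.505 = 123 μm
  Mass loss = 123 μm × 7.85 g/cm³ = 965.2 g·m⁻²

D(11) = 965 g·m⁻²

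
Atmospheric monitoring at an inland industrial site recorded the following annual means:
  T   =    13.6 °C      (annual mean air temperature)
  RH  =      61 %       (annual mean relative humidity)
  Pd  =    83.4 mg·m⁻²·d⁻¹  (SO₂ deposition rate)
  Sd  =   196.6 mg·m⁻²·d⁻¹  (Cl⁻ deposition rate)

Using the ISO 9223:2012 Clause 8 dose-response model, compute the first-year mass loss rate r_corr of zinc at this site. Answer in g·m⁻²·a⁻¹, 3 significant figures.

zinc: f(T) = -0.071·(T−10) [T>10 °C] = -0.2556
  SO₂ term: 0.0129·83.4^0.44·exp(0.046·61-0.2556) = 1.158
  Sd branch = 0.0175·Sd^0.57·e^(0.008·RH+0.085·T) = 1.838 μm/a
  sum: 1.158 + 1.838 → r_corr = 2.996 μm/a
Convert to mass loss: 2.996 μm/a × 7.14 g/cm³ = 21.39 g·m⁻²·a⁻¹

r_corr = 21.4 g·m⁻²·a⁻¹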